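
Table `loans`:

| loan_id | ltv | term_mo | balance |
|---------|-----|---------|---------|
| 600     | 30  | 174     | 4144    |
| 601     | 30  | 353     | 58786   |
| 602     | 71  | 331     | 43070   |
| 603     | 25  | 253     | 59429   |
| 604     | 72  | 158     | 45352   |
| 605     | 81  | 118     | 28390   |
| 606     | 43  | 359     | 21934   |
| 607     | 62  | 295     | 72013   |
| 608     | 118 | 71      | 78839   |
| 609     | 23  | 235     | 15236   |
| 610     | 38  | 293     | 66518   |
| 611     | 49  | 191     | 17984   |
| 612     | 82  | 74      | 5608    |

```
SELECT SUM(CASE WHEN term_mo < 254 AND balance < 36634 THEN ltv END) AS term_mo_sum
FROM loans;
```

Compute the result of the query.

265

loan_id=600: ✓ → 30
loan_id=601: ✗
loan_id=602: ✗
loan_id=603: ✗
loan_id=604: ✗
loan_id=605: ✓ → 81
loan_id=606: ✗
loan_id=607: ✗
loan_id=608: ✗
loan_id=609: ✓ → 23
loan_id=610: ✗
loan_id=611: ✓ → 49
loan_id=612: ✓ → 82
term_mo_sum = 30 + 81 + 23 + 49 + 82 = 265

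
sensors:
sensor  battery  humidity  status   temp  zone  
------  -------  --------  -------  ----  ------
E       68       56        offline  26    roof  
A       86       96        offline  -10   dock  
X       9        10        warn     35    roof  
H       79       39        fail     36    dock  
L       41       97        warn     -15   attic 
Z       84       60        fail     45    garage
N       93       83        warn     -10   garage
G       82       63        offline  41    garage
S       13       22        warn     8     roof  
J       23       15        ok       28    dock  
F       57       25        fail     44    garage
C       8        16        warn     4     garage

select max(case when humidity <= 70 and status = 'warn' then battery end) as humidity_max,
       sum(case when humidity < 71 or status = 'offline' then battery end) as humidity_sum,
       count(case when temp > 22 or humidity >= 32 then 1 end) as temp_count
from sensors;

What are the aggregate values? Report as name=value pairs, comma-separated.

humidity_max=13, humidity_sum=509, temp_count=10

[humidity_max: humidity <= 70 and status = 'warn']
sensor=E: ✗
sensor=A: ✗
sensor=X: ✓ → 9
sensor=H: ✗
sensor=L: ✗
sensor=Z: ✗
sensor=N: ✗
sensor=G: ✗
sensor=S: ✓ → 13
sensor=J: ✗
sensor=F: ✗
sensor=C: ✓ → 8
humidity_max = MAX(9, 13, 8) = 13
—
[humidity_sum: humidity < 71 or status = 'offline']
sensor=E: ✓ → 68
sensor=A: ✓ → 86
sensor=X: ✓ → 9
sensor=H: ✓ → 79
sensor=L: ✗
sensor=Z: ✓ → 84
sensor=N: ✗
sensor=G: ✓ → 82
sensor=S: ✓ → 13
sensor=J: ✓ → 23
sensor=F: ✓ → 57
sensor=C: ✓ → 8
humidity_sum = 68 + 86 + 9 + 79 + 84 + 82 + 13 + 23 + 57 + 8 = 509
—
[temp_count: temp > 22 or humidity >= 32]
sensor=E: ✓ → 1
sensor=A: ✓ → 1
sensor=X: ✓ → 1
sensor=H: ✓ → 1
sensor=L: ✓ → 1
sensor=Z: ✓ → 1
sensor=N: ✓ → 1
sensor=G: ✓ → 1
sensor=S: ✗
sensor=J: ✓ → 1
sensor=F: ✓ → 1
sensor=C: ✗
temp_count = COUNT(1, 1, 1, 1, 1, 1, 1, 1, 1, 1) = 10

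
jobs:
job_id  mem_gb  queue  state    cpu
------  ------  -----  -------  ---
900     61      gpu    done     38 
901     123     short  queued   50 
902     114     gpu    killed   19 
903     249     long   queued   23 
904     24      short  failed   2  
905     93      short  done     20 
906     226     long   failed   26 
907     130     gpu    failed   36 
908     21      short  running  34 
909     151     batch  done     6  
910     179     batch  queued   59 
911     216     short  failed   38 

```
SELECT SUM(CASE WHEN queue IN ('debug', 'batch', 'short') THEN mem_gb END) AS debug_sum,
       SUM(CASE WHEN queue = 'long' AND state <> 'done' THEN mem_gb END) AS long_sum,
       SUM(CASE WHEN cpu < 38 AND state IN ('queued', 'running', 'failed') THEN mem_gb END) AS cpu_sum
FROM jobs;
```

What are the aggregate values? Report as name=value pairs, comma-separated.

debug_sum=807, long_sum=475, cpu_sum=650

[debug_sum: queue IN ('debug', 'batch', 'short')]
job_id=900: ✗
job_id=901: ✓ → 123
job_id=902: ✗
job_id=903: ✗
job_id=904: ✓ → 24
job_id=905: ✓ → 93
job_id=906: ✗
job_id=907: ✗
job_id=908: ✓ → 21
job_id=909: ✓ → 151
job_id=910: ✓ → 179
job_id=911: ✓ → 216
debug_sum = 123 + 24 + 93 + 21 + 151 + 179 + 216 = 807
—
[long_sum: queue = 'long' AND state <> 'done']
job_id=900: ✗
job_id=901: ✗
job_id=902: ✗
job_id=903: ✓ → 249
job_id=904: ✗
job_id=905: ✗
job_id=906: ✓ → 226
job_id=907: ✗
job_id=908: ✗
job_id=909: ✗
job_id=910: ✗
job_id=911: ✗
long_sum = 249 + 226 = 475
—
[cpu_sum: cpu < 38 AND state IN ('queued', 'running', 'failed')]
job_id=900: ✗
job_id=901: ✗
job_id=902: ✗
job_id=903: ✓ → 249
job_id=904: ✓ → 24
job_id=905: ✗
job_id=906: ✓ → 226
job_id=907: ✓ → 130
job_id=908: ✓ → 21
job_id=909: ✗
job_id=910: ✗
job_id=911: ✗
cpu_sum = 249 + 24 + 226 + 130 + 21 = 650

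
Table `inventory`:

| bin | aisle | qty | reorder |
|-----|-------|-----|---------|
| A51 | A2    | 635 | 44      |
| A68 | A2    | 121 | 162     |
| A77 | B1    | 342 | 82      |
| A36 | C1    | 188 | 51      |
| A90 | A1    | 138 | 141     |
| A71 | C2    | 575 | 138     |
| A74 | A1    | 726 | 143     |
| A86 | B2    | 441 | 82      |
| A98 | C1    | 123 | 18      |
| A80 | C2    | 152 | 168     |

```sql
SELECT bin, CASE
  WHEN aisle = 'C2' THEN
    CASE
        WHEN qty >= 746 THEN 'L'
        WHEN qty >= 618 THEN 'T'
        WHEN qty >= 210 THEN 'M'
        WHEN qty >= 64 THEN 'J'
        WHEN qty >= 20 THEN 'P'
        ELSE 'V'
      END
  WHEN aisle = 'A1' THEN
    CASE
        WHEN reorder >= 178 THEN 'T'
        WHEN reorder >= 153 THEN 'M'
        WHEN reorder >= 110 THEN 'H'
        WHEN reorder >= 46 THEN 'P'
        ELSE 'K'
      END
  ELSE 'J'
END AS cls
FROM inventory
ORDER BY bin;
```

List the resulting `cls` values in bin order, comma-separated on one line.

J, J, J, M, H, J, J, J, H, J

bin=A36: aisle='C1' → outer ELSE → J
bin=A51: aisle='A2' → outer ELSE → J
bin=A68: aisle='A2' → outer ELSE → J
bin=A71: aisle='C2' → inner[qty >= 210] → M
bin=A74: aisle='A1' → inner[reorder >= 110] → H
bin=A77: aisle='B1' → outer ELSE → J
bin=A80: aisle='C2' → inner[qty >= 64] → J
bin=A86: aisle='B2' → outer ELSE → J
bin=A90: aisle='A1' → inner[reorder >= 110] → H
bin=A98: aisle='C1' → outer ELSE → J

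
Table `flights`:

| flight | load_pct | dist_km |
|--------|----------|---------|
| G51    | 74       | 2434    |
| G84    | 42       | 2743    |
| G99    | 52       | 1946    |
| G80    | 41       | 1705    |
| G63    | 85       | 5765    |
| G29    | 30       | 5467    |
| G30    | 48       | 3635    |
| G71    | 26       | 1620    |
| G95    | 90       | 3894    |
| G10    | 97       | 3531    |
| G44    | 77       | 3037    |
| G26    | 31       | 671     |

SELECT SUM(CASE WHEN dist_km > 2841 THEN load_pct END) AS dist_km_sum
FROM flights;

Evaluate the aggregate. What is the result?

flight=G51: ✗
flight=G84: ✗
flight=G99: ✗
flight=G80: ✗
flight=G63: ✓ → 85
flight=G29: ✓ → 30
flight=G30: ✓ → 48
flight=G71: ✗
flight=G95: ✓ → 90
flight=G10: ✓ → 97
flight=G44: ✓ → 77
flight=G26: ✗
dist_km_sum = 85 + 30 + 48 + 90 + 97 + 77 = 427

427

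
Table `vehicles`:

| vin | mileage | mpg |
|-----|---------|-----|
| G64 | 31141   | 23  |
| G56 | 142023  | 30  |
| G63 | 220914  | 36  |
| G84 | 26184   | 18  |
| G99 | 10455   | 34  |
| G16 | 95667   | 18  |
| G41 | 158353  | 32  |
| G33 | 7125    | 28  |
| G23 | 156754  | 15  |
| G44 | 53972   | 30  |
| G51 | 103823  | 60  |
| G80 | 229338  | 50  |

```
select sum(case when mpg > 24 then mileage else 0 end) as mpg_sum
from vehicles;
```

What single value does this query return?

926003

vin=G64: ✗
vin=G56: ✓ → 142023
vin=G63: ✓ → 220914
vin=G84: ✗
vin=G99: ✓ → 10455
vin=G16: ✗
vin=G41: ✓ → 158353
vin=G33: ✓ → 7125
vin=G23: ✗
vin=G44: ✓ → 53972
vin=G51: ✓ → 103823
vin=G80: ✓ → 229338
mpg_sum = 142023 + 220914 + 10455 + 158353 + 7125 + 53972 + 103823 + 229338 = 926003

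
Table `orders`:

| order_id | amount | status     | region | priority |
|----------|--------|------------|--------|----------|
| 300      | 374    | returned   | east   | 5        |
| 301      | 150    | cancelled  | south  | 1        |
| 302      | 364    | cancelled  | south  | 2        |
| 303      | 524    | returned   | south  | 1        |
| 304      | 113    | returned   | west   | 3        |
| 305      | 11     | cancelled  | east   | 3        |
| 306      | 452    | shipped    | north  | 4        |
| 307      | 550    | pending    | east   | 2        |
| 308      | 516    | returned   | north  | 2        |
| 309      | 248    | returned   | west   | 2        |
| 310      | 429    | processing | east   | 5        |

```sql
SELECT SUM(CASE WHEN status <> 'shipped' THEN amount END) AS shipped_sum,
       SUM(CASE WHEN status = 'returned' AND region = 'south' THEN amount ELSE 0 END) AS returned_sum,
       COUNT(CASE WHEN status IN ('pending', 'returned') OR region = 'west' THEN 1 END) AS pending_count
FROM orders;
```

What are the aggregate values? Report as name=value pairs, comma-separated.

shipped_sum=3279, returned_sum=524, pending_count=6

[shipped_sum: status <> 'shipped']
order_id=300: ✓ → 374
order_id=301: ✓ → 150
order_id=302: ✓ → 364
order_id=303: ✓ → 524
order_id=304: ✓ → 113
order_id=305: ✓ → 11
order_id=306: ✗
order_id=307: ✓ → 550
order_id=308: ✓ → 516
order_id=309: ✓ → 248
order_id=310: ✓ → 429
shipped_sum = 374 + 150 + 364 + 524 + 113 + 11 + 550 + 516 + 248 + 429 = 3279
—
[returned_sum: status = 'returned' AND region = 'south']
order_id=300: ✗
order_id=301: ✗
order_id=302: ✗
order_id=303: ✓ → 524
order_id=304: ✗
order_id=305: ✗
order_id=306: ✗
order_id=307: ✗
order_id=308: ✗
order_id=309: ✗
order_id=310: ✗
returned_sum = 524
—
[pending_count: status IN ('pending', 'returned') OR region = 'west']
order_id=300: ✓ → 1
order_id=301: ✗
order_id=302: ✗
order_id=303: ✓ → 1
order_id=304: ✓ → 1
order_id=305: ✗
order_id=306: ✗
order_id=307: ✓ → 1
order_id=308: ✓ → 1
order_id=309: ✓ → 1
order_id=310: ✗
pending_count = COUNT(1, 1, 1, 1, 1, 1) = 6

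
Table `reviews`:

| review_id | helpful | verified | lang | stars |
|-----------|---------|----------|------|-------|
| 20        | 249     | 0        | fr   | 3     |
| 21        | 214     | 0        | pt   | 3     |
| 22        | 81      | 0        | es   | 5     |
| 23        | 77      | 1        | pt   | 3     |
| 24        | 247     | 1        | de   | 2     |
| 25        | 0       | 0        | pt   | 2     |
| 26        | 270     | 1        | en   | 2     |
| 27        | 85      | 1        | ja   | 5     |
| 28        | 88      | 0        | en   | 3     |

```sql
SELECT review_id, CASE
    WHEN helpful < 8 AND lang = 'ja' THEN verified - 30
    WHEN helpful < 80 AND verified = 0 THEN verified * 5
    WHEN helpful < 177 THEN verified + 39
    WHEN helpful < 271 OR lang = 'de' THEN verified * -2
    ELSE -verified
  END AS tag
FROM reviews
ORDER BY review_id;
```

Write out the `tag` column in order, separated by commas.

review_id=20: helpful < 271 OR lang = 'de' → 0
review_id=21: helpful < 271 OR lang = 'de' → 0
review_id=22: helpful < 177 → 39
review_id=23: helpful < 177 → 40
review_id=24: helpful < 271 OR lang = 'de' → -2
review_id=25: helpful < 80 AND verified = 0 → 0
review_id=26: helpful < 271 OR lang = 'de' → -2
review_id=27: helpful < 177 → 40
review_id=28: helpful < 177 → 39

0, 0, 39, 40, -2, 0, -2, 40, 39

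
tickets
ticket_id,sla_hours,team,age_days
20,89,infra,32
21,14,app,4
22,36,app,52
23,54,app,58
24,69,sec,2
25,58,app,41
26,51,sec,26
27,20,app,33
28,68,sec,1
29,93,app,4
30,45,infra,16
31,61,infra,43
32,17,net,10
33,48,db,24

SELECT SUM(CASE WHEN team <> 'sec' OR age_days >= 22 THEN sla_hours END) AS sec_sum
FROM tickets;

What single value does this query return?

ticket_id=20: ✓ → 89
ticket_id=21: ✓ → 14
ticket_id=22: ✓ → 36
ticket_id=23: ✓ → 54
ticket_id=24: ✗
ticket_id=25: ✓ → 58
ticket_id=26: ✓ → 51
ticket_id=27: ✓ → 20
ticket_id=28: ✗
ticket_id=29: ✓ → 93
ticket_id=30: ✓ → 45
ticket_id=31: ✓ → 61
ticket_id=32: ✓ → 17
ticket_id=33: ✓ → 48
sec_sum = 89 + 14 + 36 + 54 + 58 + 51 + 20 + 93 + 45 + 61 + 17 + 48 = 586

586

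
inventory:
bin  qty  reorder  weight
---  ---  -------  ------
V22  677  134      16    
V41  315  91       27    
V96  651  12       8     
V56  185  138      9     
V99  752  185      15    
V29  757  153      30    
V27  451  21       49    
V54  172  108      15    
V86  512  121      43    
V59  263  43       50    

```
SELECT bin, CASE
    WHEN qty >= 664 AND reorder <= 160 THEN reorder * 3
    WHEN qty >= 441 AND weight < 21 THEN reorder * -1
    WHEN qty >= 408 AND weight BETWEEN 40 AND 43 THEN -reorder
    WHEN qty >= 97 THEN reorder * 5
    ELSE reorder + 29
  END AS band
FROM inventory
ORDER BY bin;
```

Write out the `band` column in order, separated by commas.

bin=V22: qty >= 664 AND reorder <= 160 → 402
bin=V27: qty >= 97 → 105
bin=V29: qty >= 664 AND reorder <= 160 → 459
bin=V41: qty >= 97 → 455
bin=V54: qty >= 97 → 540
bin=V56: qty >= 97 → 690
bin=V59: qty >= 97 → 215
bin=V86: qty >= 408 AND weight BETWEEN 40 AND 43 → -121
bin=V96: qty >= 441 AND weight < 21 → -12
bin=V99: qty >= 441 AND weight < 21 → -185

402, 105, 459, 455, 540, 690, 215, -121, -12, -185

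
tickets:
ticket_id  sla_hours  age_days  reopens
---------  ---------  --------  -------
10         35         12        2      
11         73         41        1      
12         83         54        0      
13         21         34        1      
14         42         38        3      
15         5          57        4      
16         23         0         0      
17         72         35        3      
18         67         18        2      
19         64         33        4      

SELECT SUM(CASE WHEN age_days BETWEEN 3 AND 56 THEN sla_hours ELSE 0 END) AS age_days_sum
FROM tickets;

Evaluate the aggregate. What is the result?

ticket_id=10: ✓ → 35
ticket_id=11: ✓ → 73
ticket_id=12: ✓ → 83
ticket_id=13: ✓ → 21
ticket_id=14: ✓ → 42
ticket_id=15: ✗
ticket_id=16: ✗
ticket_id=17: ✓ → 72
ticket_id=18: ✓ → 67
ticket_id=19: ✓ → 64
age_days_sum = 35 + 73 + 83 + 21 + 42 + 72 + 67 + 64 = 457

457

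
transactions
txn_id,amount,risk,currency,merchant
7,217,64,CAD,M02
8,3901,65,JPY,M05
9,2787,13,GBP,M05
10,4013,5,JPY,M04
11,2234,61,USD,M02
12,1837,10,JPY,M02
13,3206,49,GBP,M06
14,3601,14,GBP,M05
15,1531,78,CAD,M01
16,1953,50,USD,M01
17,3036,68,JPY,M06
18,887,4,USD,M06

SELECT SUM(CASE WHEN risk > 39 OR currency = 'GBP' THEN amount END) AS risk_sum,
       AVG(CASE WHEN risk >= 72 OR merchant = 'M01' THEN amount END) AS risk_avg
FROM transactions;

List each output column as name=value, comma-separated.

risk_sum=22466, risk_avg=1742

[risk_sum: risk > 39 OR currency = 'GBP']
txn_id=7: ✓ → 217
txn_id=8: ✓ → 3901
txn_id=9: ✓ → 2787
txn_id=10: ✗
txn_id=11: ✓ → 2234
txn_id=12: ✗
txn_id=13: ✓ → 3206
txn_id=14: ✓ → 3601
txn_id=15: ✓ → 1531
txn_id=16: ✓ → 1953
txn_id=17: ✓ → 3036
txn_id=18: ✗
risk_sum = 217 + 3901 + 2787 + 2234 + 3206 + 3601 + 1531 + 1953 + 3036 = 22466
—
[risk_avg: risk >= 72 OR merchant = 'M01']
txn_id=7: ✗
txn_id=8: ✗
txn_id=9: ✗
txn_id=10: ✗
txn_id=11: ✗
txn_id=12: ✗
txn_id=13: ✗
txn_id=14: ✗
txn_id=15: ✓ → 1531
txn_id=16: ✓ → 1953
txn_id=17: ✗
txn_id=18: ✗
risk_avg = (1531 + 1953) / 2 = 1742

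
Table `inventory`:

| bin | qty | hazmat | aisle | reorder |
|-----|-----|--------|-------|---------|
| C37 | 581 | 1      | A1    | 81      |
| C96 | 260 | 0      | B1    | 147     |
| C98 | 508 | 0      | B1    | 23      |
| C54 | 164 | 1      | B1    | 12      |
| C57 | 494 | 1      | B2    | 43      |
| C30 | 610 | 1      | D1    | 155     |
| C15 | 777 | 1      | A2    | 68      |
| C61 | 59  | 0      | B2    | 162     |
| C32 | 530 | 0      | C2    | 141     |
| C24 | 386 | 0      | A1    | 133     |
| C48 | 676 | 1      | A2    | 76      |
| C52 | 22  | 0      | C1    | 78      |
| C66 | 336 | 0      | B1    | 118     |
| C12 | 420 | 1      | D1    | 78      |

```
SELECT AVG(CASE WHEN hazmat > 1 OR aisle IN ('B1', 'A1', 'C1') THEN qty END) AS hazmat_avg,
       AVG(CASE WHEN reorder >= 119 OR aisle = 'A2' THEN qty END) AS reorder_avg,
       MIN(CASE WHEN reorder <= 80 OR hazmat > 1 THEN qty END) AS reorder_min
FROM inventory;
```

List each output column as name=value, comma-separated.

hazmat_avg=322.4285714286, reorder_avg=471.1428571429, reorder_min=22

[hazmat_avg: hazmat > 1 OR aisle IN ('B1', 'A1', 'C1')]
bin=C37: ✓ → 581
bin=C96: ✓ → 260
bin=C98: ✓ → 508
bin=C54: ✓ → 164
bin=C57: ✗
bin=C30: ✗
bin=C15: ✗
bin=C61: ✗
bin=C32: ✗
bin=C24: ✓ → 386
bin=C48: ✗
bin=C52: ✓ → 22
bin=C66: ✓ → 336
bin=C12: ✗
hazmat_avg = (581 + 260 + 508 + 164 + 386 + 22 + 336) / 7 = 322.4285714286
—
[reorder_avg: reorder >= 119 OR aisle = 'A2']
bin=C37: ✗
bin=C96: ✓ → 260
bin=C98: ✗
bin=C54: ✗
bin=C57: ✗
bin=C30: ✓ → 610
bin=C15: ✓ → 777
bin=C61: ✓ → 59
bin=C32: ✓ → 530
bin=C24: ✓ → 386
bin=C48: ✓ → 676
bin=C52: ✗
bin=C66: ✗
bin=C12: ✗
reorder_avg = (260 + 610 + 777 + 59 + 530 + 386 + 676) / 7 = 471.1428571429
—
[reorder_min: reorder <= 80 OR hazmat > 1]
bin=C37: ✗
bin=C96: ✗
bin=C98: ✓ → 508
bin=C54: ✓ → 164
bin=C57: ✓ → 494
bin=C30: ✗
bin=C15: ✓ → 777
bin=C61: ✗
bin=C32: ✗
bin=C24: ✗
bin=C48: ✓ → 676
bin=C52: ✓ → 22
bin=C66: ✗
bin=C12: ✓ → 420
reorder_min = MIN(508, 164, 494, 777, 676, 22, 420) = 22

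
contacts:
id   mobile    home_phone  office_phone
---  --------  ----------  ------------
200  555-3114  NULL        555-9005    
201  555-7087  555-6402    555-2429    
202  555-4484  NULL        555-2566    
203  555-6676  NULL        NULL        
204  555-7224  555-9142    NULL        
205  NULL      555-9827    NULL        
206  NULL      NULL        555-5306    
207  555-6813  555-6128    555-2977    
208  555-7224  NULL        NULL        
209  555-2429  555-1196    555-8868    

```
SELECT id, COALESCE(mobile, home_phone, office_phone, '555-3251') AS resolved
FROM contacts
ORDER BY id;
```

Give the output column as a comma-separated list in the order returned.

id=200: mobile=555-3114 → 555-3114
id=201: mobile=555-7087 → 555-7087
id=202: mobile=555-4484 → 555-4484
id=203: mobile=555-6676 → 555-6676
id=204: mobile=555-7224 → 555-7224
id=205: mobile=NULL, home_phone=555-9827 → 555-9827
id=206: mobile=NULL, home_phone=NULL, office_phone=555-5306 → 555-5306
id=207: mobile=555-6813 → 555-6813
id=208: mobile=555-7224 → 555-7224
id=209: mobile=555-2429 → 555-2429

555-3114, 555-7087, 555-4484, 555-6676, 555-7224, 555-9827, 555-5306, 555-6813, 555-7224, 555-2429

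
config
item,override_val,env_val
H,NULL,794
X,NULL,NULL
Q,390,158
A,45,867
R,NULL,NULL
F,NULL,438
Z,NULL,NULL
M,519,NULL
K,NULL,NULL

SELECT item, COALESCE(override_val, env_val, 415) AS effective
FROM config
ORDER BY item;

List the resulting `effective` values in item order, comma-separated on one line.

item=A: override_val=45 → 45
item=F: override_val=NULL, env_val=438 → 438
item=H: override_val=NULL, env_val=794 → 794
item=K: override_val=NULL, env_val=NULL, → literal 415 → 415
item=M: override_val=519 → 519
item=Q: override_val=390 → 390
item=R: override_val=NULL, env_val=NULL, → literal 415 → 415
item=X: override_val=NULL, env_val=NULL, → literal 415 → 415
item=Z: override_val=NULL, env_val=NULL, → literal 415 → 415

45, 438, 794, 415, 519, 390, 415, 415, 415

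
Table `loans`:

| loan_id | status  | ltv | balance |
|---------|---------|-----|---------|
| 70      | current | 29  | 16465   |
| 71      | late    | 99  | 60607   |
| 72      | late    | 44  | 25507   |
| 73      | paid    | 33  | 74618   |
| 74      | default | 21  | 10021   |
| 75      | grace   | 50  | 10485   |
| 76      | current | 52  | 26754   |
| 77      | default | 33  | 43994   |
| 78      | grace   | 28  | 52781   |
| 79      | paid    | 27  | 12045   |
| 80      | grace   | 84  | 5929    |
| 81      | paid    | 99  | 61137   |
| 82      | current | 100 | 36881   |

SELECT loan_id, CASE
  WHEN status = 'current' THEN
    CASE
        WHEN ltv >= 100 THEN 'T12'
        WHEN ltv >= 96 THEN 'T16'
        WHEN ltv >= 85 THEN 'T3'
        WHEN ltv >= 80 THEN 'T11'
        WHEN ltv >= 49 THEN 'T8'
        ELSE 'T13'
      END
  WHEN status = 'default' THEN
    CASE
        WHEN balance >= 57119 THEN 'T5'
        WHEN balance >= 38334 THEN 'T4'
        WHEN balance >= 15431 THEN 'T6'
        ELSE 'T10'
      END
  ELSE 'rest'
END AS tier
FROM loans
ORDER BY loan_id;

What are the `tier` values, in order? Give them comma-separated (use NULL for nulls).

T13, rest, rest, rest, T10, rest, T8, T4, rest, rest, rest, rest, T12

loan_id=70: status='current' → inner[ELSE] → T13
loan_id=71: status='late' → outer ELSE → rest
loan_id=72: status='late' → outer ELSE → rest
loan_id=73: status='paid' → outer ELSE → rest
loan_id=74: status='default' → inner[ELSE] → T10
loan_id=75: status='grace' → outer ELSE → rest
loan_id=76: status='current' → inner[ltv >= 49] → T8
loan_id=77: status='default' → inner[balance >= 38334] → T4
loan_id=78: status='grace' → outer ELSE → rest
loan_id=79: status='paid' → outer ELSE → rest
loan_id=80: status='grace' → outer ELSE → rest
loan_id=81: status='paid' → outer ELSE → rest
loan_id=82: status='current' → inner[ltv >= 100] → T12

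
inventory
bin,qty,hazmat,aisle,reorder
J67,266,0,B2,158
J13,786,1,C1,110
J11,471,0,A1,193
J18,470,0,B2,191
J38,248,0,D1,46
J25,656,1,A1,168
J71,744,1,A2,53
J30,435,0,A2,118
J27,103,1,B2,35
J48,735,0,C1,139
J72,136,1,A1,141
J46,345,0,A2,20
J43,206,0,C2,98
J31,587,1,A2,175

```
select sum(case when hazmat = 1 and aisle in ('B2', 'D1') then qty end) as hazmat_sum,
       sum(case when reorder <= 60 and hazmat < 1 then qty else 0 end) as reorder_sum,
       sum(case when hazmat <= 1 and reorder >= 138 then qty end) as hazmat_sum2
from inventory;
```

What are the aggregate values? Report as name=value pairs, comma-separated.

hazmat_sum=103, reorder_sum=593, hazmat_sum2=3321

[hazmat_sum: hazmat = 1 and aisle in ('B2', 'D1')]
bin=J67: ✗
bin=J13: ✗
bin=J11: ✗
bin=J18: ✗
bin=J38: ✗
bin=J25: ✗
bin=J71: ✗
bin=J30: ✗
bin=J27: ✓ → 103
bin=J48: ✗
bin=J72: ✗
bin=J46: ✗
bin=J43: ✗
bin=J31: ✗
hazmat_sum = 103
—
[reorder_sum: reorder <= 60 and hazmat < 1]
bin=J67: ✗
bin=J13: ✗
bin=J11: ✗
bin=J18: ✗
bin=J38: ✓ → 248
bin=J25: ✗
bin=J71: ✗
bin=J30: ✗
bin=J27: ✗
bin=J48: ✗
bin=J72: ✗
bin=J46: ✓ → 345
bin=J43: ✗
bin=J31: ✗
reorder_sum = 248 + 345 = 593
—
[hazmat_sum2: hazmat <= 1 and reorder >= 138]
bin=J67: ✓ → 266
bin=J13: ✗
bin=J11: ✓ → 471
bin=J18: ✓ → 470
bin=J38: ✗
bin=J25: ✓ → 656
bin=J71: ✗
bin=J30: ✗
bin=J27: ✗
bin=J48: ✓ → 735
bin=J72: ✓ → 136
bin=J46: ✗
bin=J43: ✗
bin=J31: ✓ → 587
hazmat_sum2 = 266 + 471 + 470 + 656 + 735 + 136 + 587 = 3321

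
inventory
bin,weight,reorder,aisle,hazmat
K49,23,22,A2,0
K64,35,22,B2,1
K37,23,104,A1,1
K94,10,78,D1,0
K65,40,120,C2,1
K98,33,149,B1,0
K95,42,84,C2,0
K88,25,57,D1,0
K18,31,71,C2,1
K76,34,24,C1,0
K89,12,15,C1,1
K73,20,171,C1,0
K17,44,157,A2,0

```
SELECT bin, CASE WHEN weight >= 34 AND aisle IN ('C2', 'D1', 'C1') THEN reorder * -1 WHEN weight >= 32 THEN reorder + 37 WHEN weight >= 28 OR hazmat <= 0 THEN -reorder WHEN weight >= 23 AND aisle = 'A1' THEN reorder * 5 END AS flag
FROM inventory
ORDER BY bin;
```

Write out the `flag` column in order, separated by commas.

bin=K17: weight >= 32 → 194
bin=K18: weight >= 28 OR hazmat <= 0 → -71
bin=K37: weight >= 23 AND aisle = 'A1' → 520
bin=K49: weight >= 28 OR hazmat <= 0 → -22
bin=K64: weight >= 32 → 59
bin=K65: weight >= 34 AND aisle IN ('C2', 'D1', 'C1') → -120
bin=K73: weight >= 28 OR hazmat <= 0 → -171
bin=K76: weight >= 34 AND aisle IN ('C2', 'D1', 'C1') → -24
bin=K88: weight >= 28 OR hazmat <= 0 → -57
bin=K89: (no match → NULL) → NULL
bin=K94: weight >= 28 OR hazmat <= 0 → -78
bin=K95: weight >= 34 AND aisle IN ('C2', 'D1', 'C1') → -84
bin=K98: weight >= 32 → 186

194, -71, 520, -22, 59, -120, -171, -24, -57, NULL, -78, -84, 186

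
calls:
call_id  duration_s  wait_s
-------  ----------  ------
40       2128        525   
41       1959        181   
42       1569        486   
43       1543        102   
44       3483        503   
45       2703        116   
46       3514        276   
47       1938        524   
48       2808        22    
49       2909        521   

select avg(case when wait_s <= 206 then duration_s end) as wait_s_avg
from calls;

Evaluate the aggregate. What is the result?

call_id=40: ✗
call_id=41: ✓ → 1959
call_id=42: ✗
call_id=43: ✓ → 1543
call_id=44: ✗
call_id=45: ✓ → 2703
call_id=46: ✗
call_id=47: ✗
call_id=48: ✓ → 2808
call_id=49: ✗
wait_s_avg = (1959 + 1543 + 2703 + 2808) / 4 = 2253.25

2253.25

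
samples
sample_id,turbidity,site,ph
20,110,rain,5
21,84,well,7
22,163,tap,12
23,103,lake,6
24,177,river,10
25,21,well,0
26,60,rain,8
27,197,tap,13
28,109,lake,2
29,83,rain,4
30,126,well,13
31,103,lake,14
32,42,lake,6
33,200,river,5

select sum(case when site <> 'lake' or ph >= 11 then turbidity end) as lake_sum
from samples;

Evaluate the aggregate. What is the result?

sample_id=20: ✓ → 110
sample_id=21: ✓ → 84
sample_id=22: ✓ → 163
sample_id=23: ✗
sample_id=24: ✓ → 177
sample_id=25: ✓ → 21
sample_id=26: ✓ → 60
sample_id=27: ✓ → 197
sample_id=28: ✗
sample_id=29: ✓ → 83
sample_id=30: ✓ → 126
sample_id=31: ✓ → 103
sample_id=32: ✗
sample_id=33: ✓ → 200
lake_sum = 110 + 84 + 163 + 177 + 21 + 60 + 197 + 83 + 126 + 103 + 200 = 1324

1324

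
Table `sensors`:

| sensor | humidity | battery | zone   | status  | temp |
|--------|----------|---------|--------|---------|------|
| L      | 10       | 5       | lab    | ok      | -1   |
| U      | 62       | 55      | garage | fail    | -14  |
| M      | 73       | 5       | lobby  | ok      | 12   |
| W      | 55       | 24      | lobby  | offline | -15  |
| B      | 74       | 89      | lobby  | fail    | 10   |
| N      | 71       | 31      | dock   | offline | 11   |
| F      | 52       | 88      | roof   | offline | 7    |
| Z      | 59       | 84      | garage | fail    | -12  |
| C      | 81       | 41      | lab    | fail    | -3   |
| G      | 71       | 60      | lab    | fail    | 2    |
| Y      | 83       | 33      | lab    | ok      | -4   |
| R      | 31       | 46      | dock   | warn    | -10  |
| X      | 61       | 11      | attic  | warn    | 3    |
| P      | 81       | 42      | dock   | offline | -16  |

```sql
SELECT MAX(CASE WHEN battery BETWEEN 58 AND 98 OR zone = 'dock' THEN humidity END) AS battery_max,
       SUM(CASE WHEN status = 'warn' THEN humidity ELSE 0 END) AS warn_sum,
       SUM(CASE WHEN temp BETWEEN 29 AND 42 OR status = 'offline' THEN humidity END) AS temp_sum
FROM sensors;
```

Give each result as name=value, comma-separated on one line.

battery_max=81, warn_sum=92, temp_sum=259

[battery_max: battery BETWEEN 58 AND 98 OR zone = 'dock']
sensor=L: ✗
sensor=U: ✗
sensor=M: ✗
sensor=W: ✗
sensor=B: ✓ → 74
sensor=N: ✓ → 71
sensor=F: ✓ → 52
sensor=Z: ✓ → 59
sensor=C: ✗
sensor=G: ✓ → 71
sensor=Y: ✗
sensor=R: ✓ → 31
sensor=X: ✗
sensor=P: ✓ → 81
battery_max = MAX(74, 71, 52, 59, 71, 31, 81) = 81
—
[warn_sum: status = 'warn']
sensor=L: ✗
sensor=U: ✗
sensor=M: ✗
sensor=W: ✗
sensor=B: ✗
sensor=N: ✗
sensor=F: ✗
sensor=Z: ✗
sensor=C: ✗
sensor=G: ✗
sensor=Y: ✗
sensor=R: ✓ → 31
sensor=X: ✓ → 61
sensor=P: ✗
warn_sum = 31 + 61 = 92
—
[temp_sum: temp BETWEEN 29 AND 42 OR status = 'offline']
sensor=L: ✗
sensor=U: ✗
sensor=M: ✗
sensor=W: ✓ → 55
sensor=B: ✗
sensor=N: ✓ → 71
sensor=F: ✓ → 52
sensor=Z: ✗
sensor=C: ✗
sensor=G: ✗
sensor=Y: ✗
sensor=R: ✗
sensor=X: ✗
sensor=P: ✓ → 81
temp_sum = 55 + 71 + 52 + 81 = 259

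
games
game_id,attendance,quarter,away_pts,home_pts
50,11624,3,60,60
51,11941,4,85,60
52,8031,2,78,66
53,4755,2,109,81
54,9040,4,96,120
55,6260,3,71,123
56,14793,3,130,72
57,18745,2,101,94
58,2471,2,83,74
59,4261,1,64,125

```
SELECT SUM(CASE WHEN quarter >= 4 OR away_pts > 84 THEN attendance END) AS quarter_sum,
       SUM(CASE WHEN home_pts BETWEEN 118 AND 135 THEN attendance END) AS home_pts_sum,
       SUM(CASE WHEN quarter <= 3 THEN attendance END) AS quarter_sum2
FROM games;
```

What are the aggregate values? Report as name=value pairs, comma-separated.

[quarter_sum: quarter >= 4 OR away_pts > 84]
game_id=50: ✗
game_id=51: ✓ → 11941
game_id=52: ✗
game_id=53: ✓ → 4755
game_id=54: ✓ → 9040
game_id=55: ✗
game_id=56: ✓ → 14793
game_id=57: ✓ → 18745
game_id=58: ✗
game_id=59: ✗
quarter_sum = 11941 + 4755 + 9040 + 14793 + 18745 = 59274
—
[home_pts_sum: home_pts BETWEEN 118 AND 135]
game_id=50: ✗
game_id=51: ✗
game_id=52: ✗
game_id=53: ✗
game_id=54: ✓ → 9040
game_id=55: ✓ → 6260
game_id=56: ✗
game_id=57: ✗
game_id=58: ✗
game_id=59: ✓ → 4261
home_pts_sum = 9040 + 6260 + 4261 = 19561
—
[quarter_sum2: quarter <= 3]
game_id=50: ✓ → 11624
game_id=51: ✗
game_id=52: ✓ → 8031
game_id=53: ✓ → 4755
game_id=54: ✗
game_id=55: ✓ → 6260
game_id=56: ✓ → 14793
game_id=57: ✓ → 18745
game_id=58: ✓ → 2471
game_id=59: ✓ → 4261
quarter_sum2 = 11624 + 8031 + 4755 + 6260 + 14793 + 18745 + 2471 + 4261 = 70940

quarter_sum=59274, home_pts_sum=19561, quarter_sum2=70940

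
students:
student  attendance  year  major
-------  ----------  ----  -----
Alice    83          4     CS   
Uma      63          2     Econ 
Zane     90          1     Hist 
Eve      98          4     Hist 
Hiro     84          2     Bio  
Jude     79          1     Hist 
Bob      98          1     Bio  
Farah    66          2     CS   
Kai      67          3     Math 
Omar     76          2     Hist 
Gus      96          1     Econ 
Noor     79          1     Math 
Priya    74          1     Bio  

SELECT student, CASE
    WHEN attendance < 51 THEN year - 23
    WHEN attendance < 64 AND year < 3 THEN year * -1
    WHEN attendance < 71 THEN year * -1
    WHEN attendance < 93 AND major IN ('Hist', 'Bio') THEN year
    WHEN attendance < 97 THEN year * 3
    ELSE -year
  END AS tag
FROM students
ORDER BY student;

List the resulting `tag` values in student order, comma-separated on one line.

12, -1, -4, -2, 3, 2, 1, -3, 3, 2, 1, -2, 1

student=Alice: attendance < 97 → 12
student=Bob: ELSE → -1
student=Eve: ELSE → -4
student=Farah: attendance < 71 → -2
student=Gus: attendance < 97 → 3
student=Hiro: attendance < 93 AND major IN ('Hist', 'Bio') → 2
student=Jude: attendance < 93 AND major IN ('Hist', 'Bio') → 1
student=Kai: attendance < 71 → -3
student=Noor: attendance < 97 → 3
student=Omar: attendance < 93 AND major IN ('Hist', 'Bio') → 2
student=Priya: attendance < 93 AND major IN ('Hist', 'Bio') → 1
student=Uma: attendance < 64 AND year < 3 → -2
student=Zane: attendance < 93 AND major IN ('Hist', 'Bio') → 1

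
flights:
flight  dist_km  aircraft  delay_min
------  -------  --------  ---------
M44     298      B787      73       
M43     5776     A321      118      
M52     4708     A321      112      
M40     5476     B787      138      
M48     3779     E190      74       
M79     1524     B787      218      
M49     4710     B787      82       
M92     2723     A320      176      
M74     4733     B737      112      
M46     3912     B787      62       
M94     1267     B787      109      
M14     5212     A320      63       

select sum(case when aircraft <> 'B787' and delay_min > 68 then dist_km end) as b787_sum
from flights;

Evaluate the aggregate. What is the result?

flight=M44: ✗
flight=M43: ✓ → 5776
flight=M52: ✓ → 4708
flight=M40: ✗
flight=M48: ✓ → 3779
flight=M79: ✗
flight=M49: ✗
flight=M92: ✓ → 2723
flight=M74: ✓ → 4733
flight=M46: ✗
flight=M94: ✗
flight=M14: ✗
b787_sum = 5776 + 4708 + 3779 + 2723 + 4733 = 21719

21719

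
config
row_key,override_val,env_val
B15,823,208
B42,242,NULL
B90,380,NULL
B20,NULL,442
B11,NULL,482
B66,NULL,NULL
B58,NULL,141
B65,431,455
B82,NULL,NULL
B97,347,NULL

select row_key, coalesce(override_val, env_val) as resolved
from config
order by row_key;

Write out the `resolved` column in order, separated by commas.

row_key=B11: override_val=NULL, env_val=482 → 482
row_key=B15: override_val=823 → 823
row_key=B20: override_val=NULL, env_val=442 → 442
row_key=B42: override_val=242 → 242
row_key=B58: override_val=NULL, env_val=141 → 141
row_key=B65: override_val=431 → 431
row_key=B66: override_val=NULL, env_val=NULL (all NULL) → NULL
row_key=B82: override_val=NULL, env_val=NULL (all NULL) → NULL
row_key=B90: override_val=380 → 380
row_key=B97: override_val=347 → 347

482, 823, 442, 242, 141, 431, NULL, NULL, 380, 347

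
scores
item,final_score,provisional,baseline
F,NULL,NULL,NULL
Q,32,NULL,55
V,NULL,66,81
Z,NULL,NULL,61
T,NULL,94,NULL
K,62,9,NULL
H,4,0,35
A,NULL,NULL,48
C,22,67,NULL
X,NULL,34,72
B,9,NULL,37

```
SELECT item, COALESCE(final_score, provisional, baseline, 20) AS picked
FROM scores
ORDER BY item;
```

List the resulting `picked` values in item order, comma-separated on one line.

48, 9, 22, 20, 4, 62, 32, 94, 66, 34, 61

item=A: final_score=NULL, provisional=NULL, baseline=48 → 48
item=B: final_score=9 → 9
item=C: final_score=22 → 22
item=F: final_score=NULL, provisional=NULL, baseline=NULL, → literal 20 → 20
item=H: final_score=4 → 4
item=K: final_score=62 → 62
item=Q: final_score=32 → 32
item=T: final_score=NULL, provisional=94 → 94
item=V: final_score=NULL, provisional=66 → 66
item=X: final_score=NULL, provisional=34 → 34
item=Z: final_score=NULL, provisional=NULL, baseline=61 → 61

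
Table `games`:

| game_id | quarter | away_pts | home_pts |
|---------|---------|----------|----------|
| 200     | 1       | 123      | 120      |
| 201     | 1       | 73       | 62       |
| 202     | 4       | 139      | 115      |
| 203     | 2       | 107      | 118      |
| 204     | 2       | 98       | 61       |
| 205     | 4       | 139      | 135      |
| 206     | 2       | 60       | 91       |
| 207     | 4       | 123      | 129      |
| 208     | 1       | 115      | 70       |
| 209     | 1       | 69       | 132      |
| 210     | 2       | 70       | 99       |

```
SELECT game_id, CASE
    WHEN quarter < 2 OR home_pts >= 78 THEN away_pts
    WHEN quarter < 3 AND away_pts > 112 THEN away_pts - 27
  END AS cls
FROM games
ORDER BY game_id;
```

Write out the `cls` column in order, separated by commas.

123, 73, 139, 107, NULL, 139, 60, 123, 115, 69, 70

game_id=200: quarter < 2 OR home_pts >= 78 → 123
game_id=201: quarter < 2 OR home_pts >= 78 → 73
game_id=202: quarter < 2 OR home_pts >= 78 → 139
game_id=203: quarter < 2 OR home_pts >= 78 → 107
game_id=204: (no match → NULL) → NULL
game_id=205: quarter < 2 OR home_pts >= 78 → 139
game_id=206: quarter < 2 OR home_pts >= 78 → 60
game_id=207: quarter < 2 OR home_pts >= 78 → 123
game_id=208: quarter < 2 OR home_pts >= 78 → 115
game_id=209: quarter < 2 OR home_pts >= 78 → 69
game_id=210: quarter < 2 OR home_pts >= 78 → 70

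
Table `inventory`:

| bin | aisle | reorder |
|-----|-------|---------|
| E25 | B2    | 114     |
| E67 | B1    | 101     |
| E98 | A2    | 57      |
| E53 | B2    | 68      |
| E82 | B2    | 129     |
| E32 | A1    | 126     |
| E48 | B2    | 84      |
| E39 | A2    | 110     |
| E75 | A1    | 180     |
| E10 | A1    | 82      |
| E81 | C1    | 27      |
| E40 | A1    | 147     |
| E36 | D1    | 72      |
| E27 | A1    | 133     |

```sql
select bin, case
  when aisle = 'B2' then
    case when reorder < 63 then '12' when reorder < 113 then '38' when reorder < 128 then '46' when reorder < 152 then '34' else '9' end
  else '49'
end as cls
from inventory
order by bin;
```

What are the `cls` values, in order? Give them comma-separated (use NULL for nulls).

49, 46, 49, 49, 49, 49, 49, 38, 38, 49, 49, 49, 34, 49

bin=E10: aisle='A1' → outer ELSE → 49
bin=E25: aisle='B2' → inner[reorder < 128] → 46
bin=E27: aisle='A1' → outer ELSE → 49
bin=E32: aisle='A1' → outer ELSE → 49
bin=E36: aisle='D1' → outer ELSE → 49
bin=E39: aisle='A2' → outer ELSE → 49
bin=E40: aisle='A1' → outer ELSE → 49
bin=E48: aisle='B2' → inner[reorder < 113] → 38
bin=E53: aisle='B2' → inner[reorder < 113] → 38
bin=E67: aisle='B1' → outer ELSE → 49
bin=E75: aisle='A1' → outer ELSE → 49
bin=E81: aisle='C1' → outer ELSE → 49
bin=E82: aisle='B2' → inner[reorder < 152] → 34
bin=E98: aisle='A2' → outer ELSE → 49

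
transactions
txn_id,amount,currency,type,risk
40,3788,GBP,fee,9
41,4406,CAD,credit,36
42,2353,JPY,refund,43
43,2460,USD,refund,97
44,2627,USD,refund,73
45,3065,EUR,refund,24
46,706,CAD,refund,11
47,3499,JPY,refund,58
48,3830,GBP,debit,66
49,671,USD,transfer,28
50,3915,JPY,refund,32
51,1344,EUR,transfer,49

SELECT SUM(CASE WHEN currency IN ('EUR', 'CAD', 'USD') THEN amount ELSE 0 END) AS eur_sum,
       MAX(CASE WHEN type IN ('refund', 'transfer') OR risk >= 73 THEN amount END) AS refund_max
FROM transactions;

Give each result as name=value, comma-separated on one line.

eur_sum=15279, refund_max=3915

[eur_sum: currency IN ('EUR', 'CAD', 'USD')]
txn_id=40: ✗
txn_id=41: ✓ → 4406
txn_id=42: ✗
txn_id=43: ✓ → 2460
txn_id=44: ✓ → 2627
txn_id=45: ✓ → 3065
txn_id=46: ✓ → 706
txn_id=47: ✗
txn_id=48: ✗
txn_id=49: ✓ → 671
txn_id=50: ✗
txn_id=51: ✓ → 1344
eur_sum = 4406 + 2460 + 2627 + 3065 + 706 + 671 + 1344 = 15279
—
[refund_max: type IN ('refund', 'transfer') OR risk >= 73]
txn_id=40: ✗
txn_id=41: ✗
txn_id=42: ✓ → 2353
txn_id=43: ✓ → 2460
txn_id=44: ✓ → 2627
txn_id=45: ✓ → 3065
txn_id=46: ✓ → 706
txn_id=47: ✓ → 3499
txn_id=48: ✗
txn_id=49: ✓ → 671
txn_id=50: ✓ → 3915
txn_id=51: ✓ → 1344
refund_max = MAX(2353, 2460, 2627, 3065, 706, 3499, 671, 3915, 1344) = 3915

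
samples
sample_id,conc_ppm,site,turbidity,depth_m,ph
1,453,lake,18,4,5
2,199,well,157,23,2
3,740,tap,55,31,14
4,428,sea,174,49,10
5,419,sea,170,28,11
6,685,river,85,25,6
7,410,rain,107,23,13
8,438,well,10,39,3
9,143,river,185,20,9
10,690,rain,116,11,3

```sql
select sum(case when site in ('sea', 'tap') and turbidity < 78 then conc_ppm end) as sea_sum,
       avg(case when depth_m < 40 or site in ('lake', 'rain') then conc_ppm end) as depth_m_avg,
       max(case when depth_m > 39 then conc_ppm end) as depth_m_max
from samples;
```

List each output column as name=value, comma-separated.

[sea_sum: site in ('sea', 'tap') and turbidity < 78]
sample_id=1: ✗
sample_id=2: ✗
sample_id=3: ✓ → 740
sample_id=4: ✗
sample_id=5: ✗
sample_id=6: ✗
sample_id=7: ✗
sample_id=8: ✗
sample_id=9: ✗
sample_id=10: ✗
sea_sum = 740
—
[depth_m_avg: depth_m < 40 or site in ('lake', 'rain')]
sample_id=1: ✓ → 453
sample_id=2: ✓ → 199
sample_id=3: ✓ → 740
sample_id=4: ✗
sample_id=5: ✓ → 419
sample_id=6: ✓ → 685
sample_id=7: ✓ → 410
sample_id=8: ✓ → 438
sample_id=9: ✓ → 143
sample_id=10: ✓ → 690
depth_m_avg = (453 + 199 + 740 + 419 + 685 + 410 + 438 + 143 + 690) / 9 = 464.1111111111
—
[depth_m_max: depth_m > 39]
sample_id=1: ✗
sample_id=2: ✗
sample_id=3: ✗
sample_id=4: ✓ → 428
sample_id=5: ✗
sample_id=6: ✗
sample_id=7: ✗
sample_id=8: ✗
sample_id=9: ✗
sample_id=10: ✗
depth_m_max = MAX(428) = 428

sea_sum=740, depth_m_avg=464.1111111111, depth_m_max=428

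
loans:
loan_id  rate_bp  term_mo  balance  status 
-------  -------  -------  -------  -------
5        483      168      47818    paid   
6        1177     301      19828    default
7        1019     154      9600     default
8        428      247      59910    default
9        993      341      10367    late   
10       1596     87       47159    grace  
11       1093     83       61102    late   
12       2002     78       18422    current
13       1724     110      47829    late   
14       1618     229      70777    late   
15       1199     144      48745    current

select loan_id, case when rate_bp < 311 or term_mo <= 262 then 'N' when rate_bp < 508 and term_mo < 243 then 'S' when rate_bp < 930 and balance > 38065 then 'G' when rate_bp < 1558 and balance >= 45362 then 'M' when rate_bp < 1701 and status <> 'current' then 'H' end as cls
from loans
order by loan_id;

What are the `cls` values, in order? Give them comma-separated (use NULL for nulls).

loan_id=5: rate_bp < 311 or term_mo <= 262 → N
loan_id=6: rate_bp < 1701 and status <> 'current' → H
loan_id=7: rate_bp < 311 or term_mo <= 262 → N
loan_id=8: rate_bp < 311 or term_mo <= 262 → N
loan_id=9: rate_bp < 1701 and status <> 'current' → H
loan_id=10: rate_bp < 311 or term_mo <= 262 → N
loan_id=11: rate_bp < 311 or term_mo <= 262 → N
loan_id=12: rate_bp < 311 or term_mo <= 262 → N
loan_id=13: rate_bp < 311 or term_mo <= 262 → N
loan_id=14: rate_bp < 311 or term_mo <= 262 → N
loan_id=15: rate_bp < 311 or term_mo <= 262 → N

N, H, N, N, H, N, N, N, N, N, N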